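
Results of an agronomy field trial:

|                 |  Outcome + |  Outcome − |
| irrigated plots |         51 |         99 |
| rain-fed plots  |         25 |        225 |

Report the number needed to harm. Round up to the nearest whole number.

NNH ≈ 5

risk, irrigated plots = 51/150 = 0.340000
risk, rain-fed plots = 25/250 = 0.100000
absolute risk difference = 0.240000
1 / 0.240000 = 4.167 → round up → 5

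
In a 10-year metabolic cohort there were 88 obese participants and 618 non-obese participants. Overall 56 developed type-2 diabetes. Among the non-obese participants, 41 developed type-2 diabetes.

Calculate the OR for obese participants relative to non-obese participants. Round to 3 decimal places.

obese participants with the outcome: 56 − 41 = 15
obese participants without the outcome: 88 − 15 = 73
non-obese participants without the outcome: 618 − 41 = 577
OR = (15 × 577) / (73 × 41) = 8655/2993 ≈ 2.892

OR: 2.892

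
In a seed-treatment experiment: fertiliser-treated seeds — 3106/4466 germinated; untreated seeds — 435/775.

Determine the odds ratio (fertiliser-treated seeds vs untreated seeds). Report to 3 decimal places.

odds, fertiliser-treated seeds = 3106/1360 = 2.2838
odds, untreated seeds = 435/340 = 1.2794
OR = 2.2838 / 1.2794 = 1.785

OR = 1.785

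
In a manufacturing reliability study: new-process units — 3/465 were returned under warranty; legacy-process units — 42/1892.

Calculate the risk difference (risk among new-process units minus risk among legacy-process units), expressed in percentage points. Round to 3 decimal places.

risk, new-process units = 3/465 = 0.00645
risk, legacy-process units = 42/1892 = 0.02220
risk difference = 0.00645 − 0.02220 = -0.01575 → -1.575 percentage points

RD: -1.575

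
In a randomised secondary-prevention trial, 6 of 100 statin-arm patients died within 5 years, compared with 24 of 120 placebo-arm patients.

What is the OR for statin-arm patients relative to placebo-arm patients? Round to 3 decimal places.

0.255

odds, statin-arm patients = 6/94 = 0.0638
odds, placebo-arm patients = 24/96 = 0.2500
OR = 0.0638 / 0.2500 = 0.255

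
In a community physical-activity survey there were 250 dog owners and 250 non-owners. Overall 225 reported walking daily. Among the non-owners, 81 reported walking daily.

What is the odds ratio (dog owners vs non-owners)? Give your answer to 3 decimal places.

OR = 2.834

dog owners with the outcome: 225 − 81 = 144
dog owners without the outcome: 250 − 144 = 106
non-owners without the outcome: 250 − 81 = 169
OR = (144 × 169) / (106 × 81) = 24336/8586 ≈ 2.834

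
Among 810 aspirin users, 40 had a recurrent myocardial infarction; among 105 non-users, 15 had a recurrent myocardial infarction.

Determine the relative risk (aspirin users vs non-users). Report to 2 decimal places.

RR = 0.35

risk, aspirin users = 40/810 = 0.04938
risk, non-users = 15/105 = 0.14286
RR = 0.04938 / 0.14286 = 0.35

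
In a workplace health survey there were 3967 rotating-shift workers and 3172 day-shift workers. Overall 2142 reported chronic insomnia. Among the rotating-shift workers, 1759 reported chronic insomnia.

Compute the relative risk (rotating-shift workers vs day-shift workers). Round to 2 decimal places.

3.67

rotating-shift workers without the outcome: 3967 − 1759 = 2208
day-shift workers with the outcome: 2142 − 1759 = 383
day-shift workers without the outcome: 3172 − 383 = 2789
risk, rotating-shift workers = 1759/3967 = 0.4434
risk, day-shift workers = 383/3172 = 0.1207
RR = 0.4434 / 0.1207 = 3.67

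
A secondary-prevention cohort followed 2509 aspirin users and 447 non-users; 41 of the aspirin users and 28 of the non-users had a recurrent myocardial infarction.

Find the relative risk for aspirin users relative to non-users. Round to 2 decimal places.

risk, aspirin users = 41/2509 = 0.01634
risk, non-users = 28/447 = 0.06264
RR = 0.01634 / 0.06264 = 0.26

RR ≈ 0.26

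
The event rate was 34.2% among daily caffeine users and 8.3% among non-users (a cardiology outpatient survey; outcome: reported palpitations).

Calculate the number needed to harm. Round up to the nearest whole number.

4

absolute risk difference = 0.259000
1 / 0.259000 = 3.861 → round up → 4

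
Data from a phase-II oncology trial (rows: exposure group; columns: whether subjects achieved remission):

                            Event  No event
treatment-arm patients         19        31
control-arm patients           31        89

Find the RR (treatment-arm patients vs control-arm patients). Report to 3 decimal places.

RR = 1.471

risk, treatment-arm patients = 19/50 = 0.3800
risk, control-arm patients = 31/120 = 0.2583
RR = 0.3800 / 0.2583 = 1.471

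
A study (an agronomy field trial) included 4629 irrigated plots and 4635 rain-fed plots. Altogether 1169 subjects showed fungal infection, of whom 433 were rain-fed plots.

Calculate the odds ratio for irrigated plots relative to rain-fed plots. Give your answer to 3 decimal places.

irrigated plots with the outcome: 1169 − 433 = 736
irrigated plots without the outcome: 4629 − 736 = 3893
rain-fed plots without the outcome: 4635 − 433 = 4202
OR = (736 × 4202) / (3893 × 433) = 3092672/1685669 ≈ 1.835

1.835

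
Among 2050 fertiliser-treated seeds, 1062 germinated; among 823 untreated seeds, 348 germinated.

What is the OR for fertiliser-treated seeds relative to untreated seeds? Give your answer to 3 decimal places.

OR = (1062 × 475) / (988 × 348) = 504450/343824 ≈ 1.467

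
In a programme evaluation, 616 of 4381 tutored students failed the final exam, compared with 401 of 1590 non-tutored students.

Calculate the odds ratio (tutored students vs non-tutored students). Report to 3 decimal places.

odds, tutored students = 616/3765 = 0.1636
odds, non-tutored students = 401/1189 = 0.3373
OR = 0.1636 / 0.3373 = 0.485

OR: 0.485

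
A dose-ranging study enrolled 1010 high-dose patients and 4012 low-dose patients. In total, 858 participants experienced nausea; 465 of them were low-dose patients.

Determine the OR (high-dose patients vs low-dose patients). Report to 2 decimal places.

high-dose patients with the outcome: 858 − 465 = 393
high-dose patients without the outcome: 1010 − 393 = 617
low-dose patients without the outcome: 4012 − 465 = 3547
odds, high-dose patients = 393/617 = 0.6370
odds, low-dose patients = 465/3547 = 0.1311
OR = 0.6370 / 0.1311 = 4.86

OR = 4.86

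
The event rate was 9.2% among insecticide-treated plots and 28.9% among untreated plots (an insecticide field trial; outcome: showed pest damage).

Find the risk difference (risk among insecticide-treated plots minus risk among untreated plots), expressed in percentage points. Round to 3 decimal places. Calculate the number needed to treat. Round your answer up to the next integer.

RD = -19.700; NNT = 6

risk difference = 0.0920 − 0.2890 = -0.1970 → -19.700 percentage points
absolute risk difference = 0.197000
1 / 0.197000 = 5.076 → round up → 6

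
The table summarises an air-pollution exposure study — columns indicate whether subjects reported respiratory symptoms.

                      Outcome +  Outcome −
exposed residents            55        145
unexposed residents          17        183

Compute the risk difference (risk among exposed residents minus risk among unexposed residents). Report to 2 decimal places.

risk, exposed residents = 55/200 = 0.2750
risk, unexposed residents = 17/200 = 0.0850
risk difference = 0.2750 − 0.0850 = 0.19

RD: 0.19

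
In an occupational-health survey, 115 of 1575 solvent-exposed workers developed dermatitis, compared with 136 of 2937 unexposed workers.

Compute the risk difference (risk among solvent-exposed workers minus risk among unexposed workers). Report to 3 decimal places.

risk, solvent-exposed workers = 115/1575 = 0.07302
risk, unexposed workers = 136/2937 = 0.04631
risk difference = 0.07302 − 0.04631 = 0.027

0.027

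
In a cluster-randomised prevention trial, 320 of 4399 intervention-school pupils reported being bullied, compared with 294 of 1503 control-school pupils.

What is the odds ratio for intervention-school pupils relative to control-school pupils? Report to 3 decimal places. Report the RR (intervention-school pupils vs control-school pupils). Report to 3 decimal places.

odds, intervention-school pupils = 320/4079 = 0.0785
odds, control-school pupils = 294/1209 = 0.2432
OR = 0.0785 / 0.2432 = 0.323
risk, intervention-school pupils = 320/4399 = 0.0727
risk, control-school pupils = 294/1503 = 0.1956
RR = 0.0727 / 0.1956 = 0.372

OR = 0.323; RR = 0.372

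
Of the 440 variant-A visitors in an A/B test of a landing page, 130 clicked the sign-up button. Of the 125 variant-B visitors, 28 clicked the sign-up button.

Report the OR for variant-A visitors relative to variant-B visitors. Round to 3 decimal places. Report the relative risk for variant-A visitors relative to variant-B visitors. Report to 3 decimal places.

odds, variant-A visitors = 130/310 = 0.4194
odds, variant-B visitors = 28/97 = 0.2887
OR = 0.4194 / 0.2887 = 1.453
risk, variant-A visitors = 130/440 = 0.2955
risk, variant-B visitors = 28/125 = 0.2240
RR = 0.2955 / 0.2240 = 1.319

OR = 1.453; RR = 1.319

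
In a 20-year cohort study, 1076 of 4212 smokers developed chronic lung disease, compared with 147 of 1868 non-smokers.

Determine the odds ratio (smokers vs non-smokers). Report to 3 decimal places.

OR = (1076 × 1721) / (3136 × 147) = 1851796/460992 ≈ 4.017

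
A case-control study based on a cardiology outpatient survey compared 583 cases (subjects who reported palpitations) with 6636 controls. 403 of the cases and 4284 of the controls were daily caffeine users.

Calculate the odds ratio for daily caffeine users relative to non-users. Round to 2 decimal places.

OR ≈ 1.23

odds, daily caffeine users = 403/4284 = 0.0941
odds, non-users = 180/2352 = 0.0765
OR = 0.0941 / 0.0765 = 1.23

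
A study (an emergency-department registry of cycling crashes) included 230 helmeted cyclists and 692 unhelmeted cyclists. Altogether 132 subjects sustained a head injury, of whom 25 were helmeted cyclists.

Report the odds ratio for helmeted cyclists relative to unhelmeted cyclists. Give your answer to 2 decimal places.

0.67

helmeted cyclists without the outcome: 230 − 25 = 205
unhelmeted cyclists with the outcome: 132 − 25 = 107
unhelmeted cyclists without the outcome: 692 − 107 = 585
OR = (25 × 585) / (205 × 107) = 14625/21935 ≈ 0.67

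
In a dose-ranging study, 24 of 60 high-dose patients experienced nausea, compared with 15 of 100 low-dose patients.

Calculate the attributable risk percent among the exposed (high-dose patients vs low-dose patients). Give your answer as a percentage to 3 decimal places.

risk, high-dose patients = 24/60 = 0.4000
risk, low-dose patients = 15/100 = 0.1500
AR% = (0.4000 − 0.1500) / 0.4000 = 0.6250 → 62.500%

62.500%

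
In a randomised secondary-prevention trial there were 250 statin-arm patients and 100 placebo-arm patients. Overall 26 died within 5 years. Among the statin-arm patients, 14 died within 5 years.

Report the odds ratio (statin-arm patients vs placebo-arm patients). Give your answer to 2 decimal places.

statin-arm patients without the outcome: 250 − 14 = 236
placebo-arm patients with the outcome: 26 − 14 = 12
placebo-arm patients without the outcome: 100 − 12 = 88
OR = (14 × 88) / (236 × 12) = 1232/2832 ≈ 0.44

OR ≈ 0.44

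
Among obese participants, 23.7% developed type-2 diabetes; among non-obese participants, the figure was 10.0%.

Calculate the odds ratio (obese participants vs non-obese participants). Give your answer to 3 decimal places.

OR = 2.796

odds, obese participants = 0.2370/0.7630 = 0.3106
odds, non-obese participants = 0.1000/0.9000 = 0.1111
OR = 0.3106 / 0.1111 = 2.796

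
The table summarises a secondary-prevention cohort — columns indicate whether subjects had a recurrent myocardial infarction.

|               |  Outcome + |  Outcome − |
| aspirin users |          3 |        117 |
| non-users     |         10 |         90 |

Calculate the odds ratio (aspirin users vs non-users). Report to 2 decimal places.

OR = (3 × 90) / (117 × 10) = 270/1170 ≈ 0.23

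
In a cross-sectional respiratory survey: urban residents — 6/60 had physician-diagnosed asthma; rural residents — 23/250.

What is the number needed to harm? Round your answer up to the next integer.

125

risk, urban residents = 6/60 = 0.100000
risk, rural residents = 23/250 = 0.092000
absolute risk difference = 0.008000
1 / 0.008000 = 125.000 → round up → 125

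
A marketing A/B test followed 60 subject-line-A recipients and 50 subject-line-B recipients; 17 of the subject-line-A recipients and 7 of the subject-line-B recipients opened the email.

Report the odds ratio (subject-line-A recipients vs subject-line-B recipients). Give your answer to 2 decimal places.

OR = (17 × 43) / (43 × 7) = 731/301 ≈ 2.43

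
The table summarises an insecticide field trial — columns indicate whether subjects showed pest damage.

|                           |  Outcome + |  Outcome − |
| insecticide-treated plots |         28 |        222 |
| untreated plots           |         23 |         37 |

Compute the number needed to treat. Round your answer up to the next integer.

NNT: 4

risk, insecticide-treated plots = 28/250 = 0.112000
risk, untreated plots = 23/60 = 0.383333
absolute risk difference = 0.271333
1 / 0.271333 = 3.686 → round up → 4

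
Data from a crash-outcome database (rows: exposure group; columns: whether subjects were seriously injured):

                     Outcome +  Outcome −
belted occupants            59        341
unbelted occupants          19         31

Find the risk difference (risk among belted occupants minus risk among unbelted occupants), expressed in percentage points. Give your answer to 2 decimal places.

risk, belted occupants = 59/400 = 0.1475
risk, unbelted occupants = 19/50 = 0.3800
risk difference = 0.1475 − 0.3800 = -0.2325 → -23.25 percentage points

-23.25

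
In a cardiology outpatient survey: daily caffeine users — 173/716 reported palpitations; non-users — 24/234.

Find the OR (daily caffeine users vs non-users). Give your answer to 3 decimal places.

OR = (173 × 210) / (543 × 24) = 36330/13032 ≈ 2.788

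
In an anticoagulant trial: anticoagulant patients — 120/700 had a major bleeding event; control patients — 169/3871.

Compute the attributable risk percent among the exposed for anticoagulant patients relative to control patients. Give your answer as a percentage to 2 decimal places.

AR% = 74.53%

risk, anticoagulant patients = 120/700 = 0.17143
risk, control patients = 169/3871 = 0.04366
AR% = (0.17143 − 0.04366) / 0.17143 = 0.7453 → 74.53%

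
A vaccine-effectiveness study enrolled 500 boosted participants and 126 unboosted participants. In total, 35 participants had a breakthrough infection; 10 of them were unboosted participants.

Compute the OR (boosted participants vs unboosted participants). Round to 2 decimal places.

boosted participants with the outcome: 35 − 10 = 25
boosted participants without the outcome: 500 − 25 = 475
unboosted participants without the outcome: 126 − 10 = 116
odds, boosted participants = 25/475 = 0.0526
odds, unboosted participants = 10/116 = 0.0862
OR = 0.0526 / 0.0862 = 0.61

0.61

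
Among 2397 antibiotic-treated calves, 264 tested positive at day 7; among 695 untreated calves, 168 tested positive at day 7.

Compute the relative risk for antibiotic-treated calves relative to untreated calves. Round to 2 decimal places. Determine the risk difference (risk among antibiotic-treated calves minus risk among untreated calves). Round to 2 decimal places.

RR = 0.46; RD = -0.13

risk, antibiotic-treated calves = 264/2397 = 0.1101
risk, untreated calves = 168/695 = 0.2417
RR = 0.1101 / 0.2417 = 0.46
risk difference = 0.1101 − 0.2417 = -0.13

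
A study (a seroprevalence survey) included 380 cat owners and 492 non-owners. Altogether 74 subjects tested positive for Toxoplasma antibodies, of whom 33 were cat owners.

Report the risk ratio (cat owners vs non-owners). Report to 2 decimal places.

cat owners without the outcome: 380 − 33 = 347
non-owners with the outcome: 74 − 33 = 41
non-owners without the outcome: 492 − 41 = 451
risk, cat owners = 33/380 = 0.0868
risk, non-owners = 41/492 = 0.0833
RR = 0.0868 / 0.0833 = 1.04

1.04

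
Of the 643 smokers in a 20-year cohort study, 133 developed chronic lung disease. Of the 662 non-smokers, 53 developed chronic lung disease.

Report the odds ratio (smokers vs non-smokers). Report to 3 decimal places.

OR = (133 × 609) / (510 × 53) = 80997/27030 ≈ 2.997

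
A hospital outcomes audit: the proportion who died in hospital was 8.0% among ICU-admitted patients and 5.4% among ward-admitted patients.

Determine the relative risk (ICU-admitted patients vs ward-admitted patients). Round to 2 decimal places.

RR = 0.0800 / 0.0540 = 1.48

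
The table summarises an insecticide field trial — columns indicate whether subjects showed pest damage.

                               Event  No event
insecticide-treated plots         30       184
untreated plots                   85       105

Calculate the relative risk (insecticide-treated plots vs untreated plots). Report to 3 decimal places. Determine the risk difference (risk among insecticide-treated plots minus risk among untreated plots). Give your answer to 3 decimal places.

RR = 0.313; RD = -0.307

risk, insecticide-treated plots = 30/214 = 0.1402
risk, untreated plots = 85/190 = 0.4474
RR = 0.1402 / 0.4474 = 0.313
risk difference = 0.1402 − 0.4474 = -0.307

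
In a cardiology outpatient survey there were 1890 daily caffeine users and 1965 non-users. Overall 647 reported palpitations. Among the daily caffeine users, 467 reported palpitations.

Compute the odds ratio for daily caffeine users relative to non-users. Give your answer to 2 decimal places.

3.25

daily caffeine users without the outcome: 1890 − 467 = 1423
non-users with the outcome: 647 − 467 = 180
non-users without the outcome: 1965 − 180 = 1785
OR = (467 × 1785) / (1423 × 180) = 833595/256140 ≈ 3.25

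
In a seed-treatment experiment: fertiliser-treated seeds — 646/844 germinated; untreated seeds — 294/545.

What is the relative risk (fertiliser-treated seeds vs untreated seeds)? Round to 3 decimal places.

risk, fertiliser-treated seeds = 646/844 = 0.7654
risk, untreated seeds = 294/545 = 0.5394
RR = 0.7654 / 0.5394 = 1.419

RR ≈ 1.419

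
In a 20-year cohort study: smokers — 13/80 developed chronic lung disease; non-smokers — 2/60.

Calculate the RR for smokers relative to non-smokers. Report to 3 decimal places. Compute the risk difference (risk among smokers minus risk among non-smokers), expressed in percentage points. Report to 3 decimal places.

RR = 4.875; RD = 12.917

risk, smokers = 13/80 = 0.16250
risk, non-smokers = 2/60 = 0.03333
RR = 0.16250 / 0.03333 = 4.875
risk difference = 0.16250 − 0.03333 = 0.12917 → 12.917 percentage points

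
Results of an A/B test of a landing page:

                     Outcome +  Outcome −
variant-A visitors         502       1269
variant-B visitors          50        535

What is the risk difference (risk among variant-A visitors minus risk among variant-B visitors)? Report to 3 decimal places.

risk, variant-A visitors = 502/1771 = 0.2835
risk, variant-B visitors = 50/585 = 0.0855
risk difference = 0.2835 − 0.0855 = 0.198

0.198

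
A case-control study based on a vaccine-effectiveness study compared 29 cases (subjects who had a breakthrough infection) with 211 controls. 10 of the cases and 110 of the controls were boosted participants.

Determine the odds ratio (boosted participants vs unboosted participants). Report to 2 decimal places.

odds, boosted participants = 10/110 = 0.0909
odds, unboosted participants = 19/101 = 0.1881
OR = 0.0909 / 0.1881 = 0.48

OR: 0.48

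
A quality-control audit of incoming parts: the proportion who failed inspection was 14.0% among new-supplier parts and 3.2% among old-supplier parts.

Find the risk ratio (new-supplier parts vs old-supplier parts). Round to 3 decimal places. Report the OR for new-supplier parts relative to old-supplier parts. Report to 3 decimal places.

RR = 0.14000 / 0.03200 = 4.375
odds, new-supplier parts = 0.14000/0.86000 = 0.16279
odds, old-supplier parts = 0.03200/0.96800 = 0.03306
OR = 0.16279 / 0.03306 = 4.924

RR = 4.375; OR = 4.924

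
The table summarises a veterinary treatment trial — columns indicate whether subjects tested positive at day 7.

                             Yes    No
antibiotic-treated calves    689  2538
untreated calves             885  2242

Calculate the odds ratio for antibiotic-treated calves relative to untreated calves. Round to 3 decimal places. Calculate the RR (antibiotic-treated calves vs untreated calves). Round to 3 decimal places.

OR = 0.688; RR = 0.754

OR = (689 × 2242) / (2538 × 885) = 1544738/2246130 ≈ 0.688
risk, antibiotic-treated calves = 689/3227 = 0.2135
risk, untreated calves = 885/3127 = 0.2830
RR = 0.2135 / 0.2830 = 0.754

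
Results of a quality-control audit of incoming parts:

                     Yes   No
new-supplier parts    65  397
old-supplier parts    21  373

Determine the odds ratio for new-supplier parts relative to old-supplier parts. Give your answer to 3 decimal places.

OR = (65 × 373) / (397 × 21) = 24245/8337 ≈ 2.908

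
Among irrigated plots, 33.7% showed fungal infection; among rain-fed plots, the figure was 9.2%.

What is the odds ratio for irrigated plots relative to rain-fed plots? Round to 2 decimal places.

5.02

odds, irrigated plots = 0.3370/0.6630 = 0.5083
odds, rain-fed plots = 0.0920/0.9080 = 0.1013
OR = 0.5083 / 0.1013 = 5.02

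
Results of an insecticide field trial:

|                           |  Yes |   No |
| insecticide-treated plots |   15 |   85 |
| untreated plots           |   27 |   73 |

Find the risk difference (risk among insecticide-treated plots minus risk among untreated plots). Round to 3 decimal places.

risk, insecticide-treated plots = 15/100 = 0.1500
risk, untreated plots = 27/100 = 0.2700
risk difference = 0.1500 − 0.2700 = -0.120

-0.120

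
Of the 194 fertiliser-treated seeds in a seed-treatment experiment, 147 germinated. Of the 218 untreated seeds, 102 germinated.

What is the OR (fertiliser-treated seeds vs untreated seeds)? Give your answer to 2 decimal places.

OR = (147 × 116) / (47 × 102) = 17052/4794 ≈ 3.56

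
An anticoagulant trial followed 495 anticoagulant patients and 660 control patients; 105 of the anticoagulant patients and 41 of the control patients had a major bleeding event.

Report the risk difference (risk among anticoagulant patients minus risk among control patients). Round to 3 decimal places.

RD ≈ 0.150

risk, anticoagulant patients = 105/495 = 0.2121
risk, control patients = 41/660 = 0.0621
risk difference = 0.2121 − 0.0621 = 0.150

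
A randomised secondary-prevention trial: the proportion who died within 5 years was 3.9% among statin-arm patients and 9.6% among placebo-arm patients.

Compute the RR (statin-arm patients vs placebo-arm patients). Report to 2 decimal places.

RR = 0.03900 / 0.09600 = 0.41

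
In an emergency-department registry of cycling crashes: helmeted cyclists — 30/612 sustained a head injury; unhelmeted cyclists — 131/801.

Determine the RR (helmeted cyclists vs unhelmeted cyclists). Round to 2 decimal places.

RR = 0.30

risk, helmeted cyclists = 30/612 = 0.04902
risk, unhelmeted cyclists = 131/801 = 0.16355
RR = 0.04902 / 0.16355 = 0.30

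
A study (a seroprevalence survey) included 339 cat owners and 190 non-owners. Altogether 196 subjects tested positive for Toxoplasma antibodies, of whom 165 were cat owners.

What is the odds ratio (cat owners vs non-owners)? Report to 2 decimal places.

cat owners without the outcome: 339 − 165 = 174
non-owners with the outcome: 196 − 165 = 31
non-owners without the outcome: 190 − 31 = 159
odds, cat owners = 165/174 = 0.9483
odds, non-owners = 31/159 = 0.1950
OR = 0.9483 / 0.1950 = 4.86

4.86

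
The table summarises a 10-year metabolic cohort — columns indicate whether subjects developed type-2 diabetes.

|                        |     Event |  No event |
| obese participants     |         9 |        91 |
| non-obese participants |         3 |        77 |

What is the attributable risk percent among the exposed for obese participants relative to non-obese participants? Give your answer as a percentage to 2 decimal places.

risk, obese participants = 9/100 = 0.09000
risk, non-obese participants = 3/80 = 0.03750
AR% = (0.09000 − 0.03750) / 0.09000 = 0.5833 → 58.33%

AR%: 58.33%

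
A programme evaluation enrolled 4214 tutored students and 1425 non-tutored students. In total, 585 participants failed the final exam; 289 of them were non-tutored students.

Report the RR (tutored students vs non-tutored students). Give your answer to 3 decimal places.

RR ≈ 0.346

tutored students with the outcome: 585 − 289 = 296
tutored students without the outcome: 4214 − 296 = 3918
non-tutored students without the outcome: 1425 − 289 = 1136
risk, tutored students = 296/4214 = 0.0702
risk, non-tutored students = 289/1425 = 0.2028
RR = 0.0702 / 0.2028 = 0.346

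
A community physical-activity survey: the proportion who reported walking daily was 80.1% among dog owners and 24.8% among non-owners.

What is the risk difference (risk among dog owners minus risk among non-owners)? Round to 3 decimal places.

risk difference = 0.8010 − 0.2480 = 0.553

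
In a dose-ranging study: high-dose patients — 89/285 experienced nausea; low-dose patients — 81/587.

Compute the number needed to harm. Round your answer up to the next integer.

risk, high-dose patients = 89/285 = 0.312281
risk, low-dose patients = 81/587 = 0.137990
absolute risk difference = 0.174291
1 / 0.174291 = 5.738 → round up → 6

6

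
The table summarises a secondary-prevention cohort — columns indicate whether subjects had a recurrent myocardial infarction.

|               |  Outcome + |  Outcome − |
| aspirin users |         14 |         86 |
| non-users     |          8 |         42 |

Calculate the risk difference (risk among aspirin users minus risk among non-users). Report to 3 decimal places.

risk, aspirin users = 14/100 = 0.1400
risk, non-users = 8/50 = 0.1600
risk difference = 0.1400 − 0.1600 = -0.020

-0.020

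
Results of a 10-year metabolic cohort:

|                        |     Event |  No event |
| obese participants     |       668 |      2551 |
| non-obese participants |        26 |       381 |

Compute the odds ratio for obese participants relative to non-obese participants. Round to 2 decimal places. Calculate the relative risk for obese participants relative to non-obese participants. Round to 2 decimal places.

OR = (668 × 381) / (2551 × 26) = 254508/66326 ≈ 3.84
risk, obese participants = 668/3219 = 0.2075
risk, non-obese participants = 26/407 = 0.0639
RR = 0.2075 / 0.0639 = 3.25

OR = 3.84; RR = 3.25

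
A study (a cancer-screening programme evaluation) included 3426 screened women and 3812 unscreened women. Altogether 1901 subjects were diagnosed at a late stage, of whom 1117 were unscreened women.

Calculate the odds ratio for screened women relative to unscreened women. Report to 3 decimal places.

OR ≈ 0.716

screened women with the outcome: 1901 − 1117 = 784
screened women without the outcome: 3426 − 784 = 2642
unscreened women without the outcome: 3812 − 1117 = 2695
OR = (784 × 2695) / (2642 × 1117) = 2112880/2951114 ≈ 0.716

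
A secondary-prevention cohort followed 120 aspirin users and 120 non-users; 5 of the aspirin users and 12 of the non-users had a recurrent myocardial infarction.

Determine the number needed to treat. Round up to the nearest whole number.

NNT ≈ 18

risk, aspirin users = 5/120 = 0.041667
risk, non-users = 12/120 = 0.100000
absolute risk difference = 0.058333
1 / 0.058333 = 17.143 → round up → 18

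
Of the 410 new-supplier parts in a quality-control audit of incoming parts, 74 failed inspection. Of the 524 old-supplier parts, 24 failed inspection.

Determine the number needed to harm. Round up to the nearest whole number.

NNH ≈ 8

risk, new-supplier parts = 74/410 = 0.180488
risk, old-supplier parts = 24/524 = 0.045802
absolute risk difference = 0.134686
1 / 0.134686 = 7.425 → round up → 8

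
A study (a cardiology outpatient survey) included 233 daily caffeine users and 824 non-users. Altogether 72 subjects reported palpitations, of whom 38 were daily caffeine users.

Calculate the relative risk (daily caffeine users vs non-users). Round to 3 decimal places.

daily caffeine users without the outcome: 233 − 38 = 195
non-users with the outcome: 72 − 38 = 34
non-users without the outcome: 824 − 34 = 790
risk, daily caffeine users = 38/233 = 0.16309
risk, non-users = 34/824 = 0.04126
RR = 0.16309 / 0.04126 = 3.953

RR ≈ 3.953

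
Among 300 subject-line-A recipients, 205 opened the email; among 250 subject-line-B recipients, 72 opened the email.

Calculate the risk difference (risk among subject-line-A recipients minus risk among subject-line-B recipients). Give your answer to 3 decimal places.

risk, subject-line-A recipients = 205/300 = 0.6833
risk, subject-line-B recipients = 72/250 = 0.2880
risk difference = 0.6833 − 0.2880 = 0.395

RD: 0.395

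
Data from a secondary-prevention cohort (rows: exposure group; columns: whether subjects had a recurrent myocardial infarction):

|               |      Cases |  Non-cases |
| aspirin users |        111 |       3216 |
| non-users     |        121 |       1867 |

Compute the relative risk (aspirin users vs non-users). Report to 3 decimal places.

risk, aspirin users = 111/3327 = 0.03336
risk, non-users = 121/1988 = 0.06087
RR = 0.03336 / 0.06087 = 0.548

0.548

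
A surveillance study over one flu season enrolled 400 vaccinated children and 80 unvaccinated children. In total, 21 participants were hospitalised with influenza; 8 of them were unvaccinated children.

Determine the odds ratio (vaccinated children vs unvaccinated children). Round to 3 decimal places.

OR = 0.302

vaccinated children with the outcome: 21 − 8 = 13
vaccinated children without the outcome: 400 − 13 = 387
unvaccinated children without the outcome: 80 − 8 = 72
OR = (13 × 72) / (387 × 8) = 936/3096 ≈ 0.302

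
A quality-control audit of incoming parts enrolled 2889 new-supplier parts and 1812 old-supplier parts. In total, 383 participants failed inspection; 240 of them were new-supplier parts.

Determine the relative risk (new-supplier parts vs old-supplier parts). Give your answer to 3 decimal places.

RR ≈ 1.053

new-supplier parts without the outcome: 2889 − 240 = 2649
old-supplier parts with the outcome: 383 − 240 = 143
old-supplier parts without the outcome: 1812 − 143 = 1669
risk, new-supplier parts = 240/2889 = 0.0831
risk, old-supplier parts = 143/1812 = 0.0789
RR = 0.0831 / 0.0789 = 1.053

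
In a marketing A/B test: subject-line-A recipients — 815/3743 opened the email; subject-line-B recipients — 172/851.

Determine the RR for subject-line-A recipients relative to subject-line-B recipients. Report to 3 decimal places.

RR: 1.077

risk, subject-line-A recipients = 815/3743 = 0.2177
risk, subject-line-B recipients = 172/851 = 0.2021
RR = 0.2177 / 0.2021 = 1.077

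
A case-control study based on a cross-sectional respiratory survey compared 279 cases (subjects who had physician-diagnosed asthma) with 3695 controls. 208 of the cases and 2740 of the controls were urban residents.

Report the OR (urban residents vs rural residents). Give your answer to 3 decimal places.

OR = (208 × 955) / (2740 × 71) = 198640/194540 ≈ 1.021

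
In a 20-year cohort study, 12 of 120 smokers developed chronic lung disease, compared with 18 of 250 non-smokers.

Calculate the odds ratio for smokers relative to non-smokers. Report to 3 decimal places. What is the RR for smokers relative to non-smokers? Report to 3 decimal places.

OR = 1.432; RR = 1.389

odds, smokers = 12/108 = 0.1111
odds, non-smokers = 18/232 = 0.0776
OR = 0.1111 / 0.0776 = 1.432
risk, smokers = 12/120 = 0.1000
risk, non-smokers = 18/250 = 0.0720
RR = 0.1000 / 0.0720 = 1.389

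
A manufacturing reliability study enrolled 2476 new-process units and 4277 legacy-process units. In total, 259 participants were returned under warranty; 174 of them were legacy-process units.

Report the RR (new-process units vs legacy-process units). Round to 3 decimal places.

RR = 0.844

new-process units with the outcome: 259 − 174 = 85
new-process units without the outcome: 2476 − 85 = 2391
legacy-process units without the outcome: 4277 − 174 = 4103
risk, new-process units = 85/2476 = 0.03433
risk, legacy-process units = 174/4277 = 0.04068
RR = 0.03433 / 0.04068 = 0.844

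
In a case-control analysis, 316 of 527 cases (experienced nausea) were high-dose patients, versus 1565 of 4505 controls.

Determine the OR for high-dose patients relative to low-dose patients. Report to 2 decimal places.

odds, high-dose patients = 316/1565 = 0.2019
odds, low-dose patients = 211/2940 = 0.0718
OR = 0.2019 / 0.0718 = 2.81

OR = 2.81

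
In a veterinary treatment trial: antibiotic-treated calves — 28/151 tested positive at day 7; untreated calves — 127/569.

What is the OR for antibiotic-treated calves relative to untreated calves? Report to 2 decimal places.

0.79

odds, antibiotic-treated calves = 28/123 = 0.2276
odds, untreated calves = 127/442 = 0.2873
OR = 0.2276 / 0.2873 = 0.79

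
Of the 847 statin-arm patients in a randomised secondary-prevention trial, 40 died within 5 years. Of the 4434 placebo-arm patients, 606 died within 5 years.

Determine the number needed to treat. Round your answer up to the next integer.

risk, statin-arm patients = 40/847 = 0.047226
risk, placebo-arm patients = 606/4434 = 0.136671
absolute risk difference = 0.089446
1 / 0.089446 = 11.180 → round up → 12

12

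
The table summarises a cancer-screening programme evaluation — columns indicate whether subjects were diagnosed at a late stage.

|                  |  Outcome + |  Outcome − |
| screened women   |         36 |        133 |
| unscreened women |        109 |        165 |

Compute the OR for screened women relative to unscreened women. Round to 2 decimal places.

odds, screened women = 36/133 = 0.2707
odds, unscreened women = 109/165 = 0.6606
OR = 0.2707 / 0.6606 = 0.41

OR ≈ 0.41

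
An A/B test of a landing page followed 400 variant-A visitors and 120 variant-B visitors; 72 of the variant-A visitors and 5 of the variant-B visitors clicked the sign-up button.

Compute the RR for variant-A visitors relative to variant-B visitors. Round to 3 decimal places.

risk, variant-A visitors = 72/400 = 0.18000
risk, variant-B visitors = 5/120 = 0.04167
RR = 0.18000 / 0.04167 = 4.320

4.320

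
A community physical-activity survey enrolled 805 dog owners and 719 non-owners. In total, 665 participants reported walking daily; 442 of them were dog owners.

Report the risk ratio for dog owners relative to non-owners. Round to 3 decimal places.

RR ≈ 1.770

dog owners without the outcome: 805 − 442 = 363
non-owners with the outcome: 665 − 442 = 223
non-owners without the outcome: 719 − 223 = 496
risk, dog owners = 442/805 = 0.5491
risk, non-owners = 223/719 = 0.3102
RR = 0.5491 / 0.3102 = 1.770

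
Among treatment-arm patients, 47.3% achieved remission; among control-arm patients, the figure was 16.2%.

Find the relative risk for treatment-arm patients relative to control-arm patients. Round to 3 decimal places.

RR = 0.4730 / 0.1620 = 2.920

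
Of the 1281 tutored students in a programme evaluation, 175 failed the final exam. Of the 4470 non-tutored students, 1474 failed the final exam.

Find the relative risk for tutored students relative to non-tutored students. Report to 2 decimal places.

RR = 0.41

risk, tutored students = 175/1281 = 0.1366
risk, non-tutored students = 1474/4470 = 0.3298
RR = 0.1366 / 0.3298 = 0.41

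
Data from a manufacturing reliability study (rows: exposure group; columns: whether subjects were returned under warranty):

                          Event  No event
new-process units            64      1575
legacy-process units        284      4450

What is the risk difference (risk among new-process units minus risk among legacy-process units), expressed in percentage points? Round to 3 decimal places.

risk, new-process units = 64/1639 = 0.03905
risk, legacy-process units = 284/4734 = 0.05999
risk difference = 0.03905 − 0.05999 = -0.02094 → -2.094 percentage points

-2.094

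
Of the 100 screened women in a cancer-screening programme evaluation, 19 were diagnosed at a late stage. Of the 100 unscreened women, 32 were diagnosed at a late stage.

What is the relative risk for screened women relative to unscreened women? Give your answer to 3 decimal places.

RR = 0.594

risk, screened women = 19/100 = 0.1900
risk, unscreened women = 32/100 = 0.3200
RR = 0.1900 / 0.3200 = 0.594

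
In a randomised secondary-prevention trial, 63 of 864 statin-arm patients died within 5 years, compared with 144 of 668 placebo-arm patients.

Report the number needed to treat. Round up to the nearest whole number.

8

risk, statin-arm patients = 63/864 = 0.072917
risk, placebo-arm patients = 144/668 = 0.215569
absolute risk difference = 0.142652
1 / 0.142652 = 7.010 → round up → 8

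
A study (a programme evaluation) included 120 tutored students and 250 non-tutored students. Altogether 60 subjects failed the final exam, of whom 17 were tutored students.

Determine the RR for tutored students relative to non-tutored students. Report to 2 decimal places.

RR: 0.82

tutored students without the outcome: 120 − 17 = 103
non-tutored students with the outcome: 60 − 17 = 43
non-tutored students without the outcome: 250 − 43 = 207
risk, tutored students = 17/120 = 0.1417
risk, non-tutored students = 43/250 = 0.1720
RR = 0.1417 / 0.1720 = 0.82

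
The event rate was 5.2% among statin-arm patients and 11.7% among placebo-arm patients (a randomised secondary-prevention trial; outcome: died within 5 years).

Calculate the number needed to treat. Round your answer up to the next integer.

absolute risk difference = 0.065000
1 / 0.065000 = 15.385 → round up → 16

16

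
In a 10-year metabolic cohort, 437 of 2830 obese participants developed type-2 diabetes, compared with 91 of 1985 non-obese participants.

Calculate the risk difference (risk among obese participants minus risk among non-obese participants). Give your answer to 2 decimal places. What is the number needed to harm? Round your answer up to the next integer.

RD = 0.11; NNH = 10

risk, obese participants = 437/2830 = 0.15442
risk, non-obese participants = 91/1985 = 0.04584
risk difference = 0.15442 − 0.04584 = 0.11
absolute risk difference = 0.108573
1 / 0.108573 = 9.210 → round up → 10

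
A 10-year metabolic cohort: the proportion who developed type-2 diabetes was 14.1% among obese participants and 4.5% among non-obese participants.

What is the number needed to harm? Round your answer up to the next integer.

absolute risk difference = 0.096000
1 / 0.096000 = 10.417 → round up → 11

NNH ≈ 11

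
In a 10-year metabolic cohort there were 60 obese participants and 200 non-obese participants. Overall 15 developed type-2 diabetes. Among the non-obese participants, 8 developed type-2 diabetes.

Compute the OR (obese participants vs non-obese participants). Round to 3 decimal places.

OR = 3.170

obese participants with the outcome: 15 − 8 = 7
obese participants without the outcome: 60 − 7 = 53
non-obese participants without the outcome: 200 − 8 = 192
OR = (7 × 192) / (53 × 8) = 1344/424 ≈ 3.170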